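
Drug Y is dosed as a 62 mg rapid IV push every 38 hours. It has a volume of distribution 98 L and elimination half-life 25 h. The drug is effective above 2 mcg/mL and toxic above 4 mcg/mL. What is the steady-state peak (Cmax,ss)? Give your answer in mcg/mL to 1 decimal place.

1.0 mcg/mL

Over one 38-h interval, 38/25 ≈ 1.52 half-lives elapse, leaving f ≈ 0.3487 of each dose.
Accumulation ratio R = 1/(1 − f) ≈ 1/0.6513 ≈ 1.5354.
Single-dose peak C₀ = D/Vd = 62/98 ≈ 0.633 mcg/mL.
Steady-state peak Cmax,ss = C₀·R ≈ 0.633 × 1.5354 ≈ 0.972 mcg/mL.
Peak 1.0 mcg/mL vs MTC 4 mcg/mL: below toxic threshold.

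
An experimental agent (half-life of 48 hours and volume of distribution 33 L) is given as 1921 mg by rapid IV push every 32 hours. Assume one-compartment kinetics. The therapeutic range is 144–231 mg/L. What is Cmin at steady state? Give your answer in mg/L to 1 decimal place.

99.1 mg/L

k = ln2/t½ = ln2/48 ≈ 0.014441 h⁻¹; fraction remaining f = e^(−kτ) = e^(−0.014441×32) ≈ 0.6300.
Single-dose peak C₀ = D/Vd = 1921/33 ≈ 58.212 mg/L.
Steady-state trough Cmin,ss = C₀·f/(1−f) ≈ 58.212 × 0.6300/0.3700 ≈ 99.118 mg/L.
Trough 99.1 mg/L vs MEC 144 mg/L: subtherapeutic.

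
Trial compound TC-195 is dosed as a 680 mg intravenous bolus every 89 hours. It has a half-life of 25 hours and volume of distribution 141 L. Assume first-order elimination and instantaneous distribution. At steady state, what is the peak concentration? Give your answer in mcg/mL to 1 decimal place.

5.3 mcg/mL

Over one 89-h interval, 89/25 ≈ 3.56 half-lives elapse, leaving f ≈ 0.0848 of each dose.
Accumulation ratio R = 1/(1 − f) ≈ 1/0.9152 ≈ 1.0927.
Single-dose peak C₀ = D/Vd = 680/141 ≈ 4.823 mcg/mL.
Cmax,ss = C₀/(1 − f) ≈ 4.823/0.9152 ≈ 5.270 mcg/mL.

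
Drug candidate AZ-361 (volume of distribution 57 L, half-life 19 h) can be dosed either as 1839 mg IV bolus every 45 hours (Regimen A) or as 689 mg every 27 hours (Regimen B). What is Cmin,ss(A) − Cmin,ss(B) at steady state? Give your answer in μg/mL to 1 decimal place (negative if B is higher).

0.5 μg/mL

Regimen A: f = (1/2)^(45/19) ≈ 0.1937; Cmin,ss = (1839/57)·f/(1−f) ≈ 7.751 μg/mL.
Regimen B: f = (1/2)^(27/19) ≈ 0.3734; Cmin,ss = (689/57)·f/(1−f) ≈ 7.203 μg/mL.
Difference ≈ 7.751 − 7.203 ≈ 0.548 μg/mL.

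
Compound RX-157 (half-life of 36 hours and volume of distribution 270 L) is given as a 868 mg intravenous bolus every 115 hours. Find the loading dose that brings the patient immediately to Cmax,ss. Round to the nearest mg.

974 mg

f = (1/2)^(115/36) ≈ 0.109239; accumulation ratio R = 1/(1−f) ≈ 1.12264.
Loading dose to hit Cmax,ss on first dose: D_load = D_maint·R ≈ 868 × 1.12264 ≈ 974.45 mg.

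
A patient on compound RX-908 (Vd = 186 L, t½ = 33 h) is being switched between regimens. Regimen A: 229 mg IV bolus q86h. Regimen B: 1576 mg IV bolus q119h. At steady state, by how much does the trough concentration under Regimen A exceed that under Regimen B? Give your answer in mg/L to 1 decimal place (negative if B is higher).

-0.5 mg/L

Regimen A: f = (1/2)^(86/33) ≈ 0.1642; Cmin,ss = (229/186)·f/(1−f) ≈ 0.242 mg/L.
Regimen B: f = (1/2)^(119/33) ≈ 0.0821; Cmin,ss = (1576/186)·f/(1−f) ≈ 0.758 mg/L.
Difference ≈ 0.242 − 0.758 ≈ -0.516 mg/L.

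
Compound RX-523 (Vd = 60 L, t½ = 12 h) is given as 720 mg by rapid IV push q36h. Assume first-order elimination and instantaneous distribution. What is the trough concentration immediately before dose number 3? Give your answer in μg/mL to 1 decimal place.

1.7 μg/mL

f = (1/2)^(τ/t½) = (1/2)^(36/12) ≈ 0.1250.
C₀ = D/Vd = 720/60 ≈ 12.000 μg/mL.
Before the 3rd dose, 2 doses have been given. Superposition: Cmin = C₀·(f + f²).
≈ 12.000 × (0.1250 + 0.0156) ≈ 12.000 × 0.1406 ≈ 1.687 μg/mL.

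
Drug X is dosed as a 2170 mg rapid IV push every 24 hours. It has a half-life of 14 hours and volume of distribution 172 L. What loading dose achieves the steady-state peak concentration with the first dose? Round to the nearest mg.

f = (1/2)^(24/14) ≈ 0.304753; accumulation ratio R = 1/(1−f) ≈ 1.43834.
Loading dose to hit Cmax,ss on first dose: D_load = D_maint·R ≈ 2170 × 1.43834 ≈ 3121.20 mg.

3121 mg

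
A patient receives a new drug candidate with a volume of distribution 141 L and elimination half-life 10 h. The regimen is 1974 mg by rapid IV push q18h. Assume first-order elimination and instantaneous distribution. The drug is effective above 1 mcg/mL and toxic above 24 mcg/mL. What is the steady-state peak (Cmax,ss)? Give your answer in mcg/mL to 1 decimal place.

19.6 mcg/mL

k = ln2/t½ = ln2/10 ≈ 0.069315 h⁻¹; fraction remaining f = e^(−kτ) = e^(−0.069315×18) ≈ 0.2872.
At steady state, accumulation factor R = 1/(1 − e^(−kτ)) ≈ 1.4029.
Each bolus raises the concentration by D/Vd = 1974/141 ≈ 14.000 mcg/mL.
Steady-state peak Cmax,ss = C₀·R ≈ 14.000 × 1.4029 ≈ 19.641 mcg/mL.
Peak 19.6 mcg/mL vs MTC 24 mcg/mL: below toxic threshold.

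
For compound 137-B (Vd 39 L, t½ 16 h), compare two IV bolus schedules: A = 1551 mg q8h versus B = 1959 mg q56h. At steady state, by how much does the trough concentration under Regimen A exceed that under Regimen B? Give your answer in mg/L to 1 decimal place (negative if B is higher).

Regimen A: f = (1/2)^(8/16) ≈ 0.7071; Cmin,ss = (1551/39)·f/(1−f) ≈ 96.008 mg/L.
Regimen B: f = (1/2)^(56/16) ≈ 0.0884; Cmin,ss = (1959/39)·f/(1−f) ≈ 4.871 mg/L.
Difference ≈ 96.008 − 4.871 ≈ 91.137 mg/L.

91.1 mg/L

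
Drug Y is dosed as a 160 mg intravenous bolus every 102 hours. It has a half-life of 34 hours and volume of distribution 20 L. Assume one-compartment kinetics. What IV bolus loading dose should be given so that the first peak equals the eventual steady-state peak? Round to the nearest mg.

183 mg

f = (1/2)^(102/34) ≈ 0.125000; accumulation ratio R = 1/(1−f) ≈ 1.14286.
Loading dose to hit Cmax,ss on first dose: D_load = D_maint·R ≈ 160 × 1.14286 ≈ 182.86 mg.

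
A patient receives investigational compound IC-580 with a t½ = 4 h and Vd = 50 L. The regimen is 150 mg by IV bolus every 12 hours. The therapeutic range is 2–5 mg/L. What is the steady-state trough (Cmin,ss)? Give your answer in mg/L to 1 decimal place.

τ = 12 h = 3 half-lives, so f = (1/2)^3 = 0.125.
At steady state, R = 1/(1 − 0.125) = 8/7.
Single-dose peak C₀ = D/Vd = 150/50 = 3 mg/L.
Steady-state peak Cmax,ss = C₀·R = 3 × 8/7 ≈ 3.429 mg/L.
Steady-state trough Cmin,ss = Cmax,ss·f ≈ 3.429 × 0.125 ≈ 0.429 mg/L.
Trough 0.4 mg/L vs MEC 2 mg/L: subtherapeutic.

0.4 mg/L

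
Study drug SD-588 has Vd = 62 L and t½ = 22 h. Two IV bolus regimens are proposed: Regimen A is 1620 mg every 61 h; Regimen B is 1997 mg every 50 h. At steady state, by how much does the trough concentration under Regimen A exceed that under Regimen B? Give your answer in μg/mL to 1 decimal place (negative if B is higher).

-3.9 μg/mL

Regimen A: f = (1/2)^(61/22) ≈ 0.1463; Cmin,ss = (1620/62)·f/(1−f) ≈ 4.478 μg/mL.
Regimen B: f = (1/2)^(50/22) ≈ 0.2069; Cmin,ss = (1997/62)·f/(1−f) ≈ 8.403 μg/mL.
Difference ≈ 4.478 − 8.403 ≈ -3.925 μg/mL.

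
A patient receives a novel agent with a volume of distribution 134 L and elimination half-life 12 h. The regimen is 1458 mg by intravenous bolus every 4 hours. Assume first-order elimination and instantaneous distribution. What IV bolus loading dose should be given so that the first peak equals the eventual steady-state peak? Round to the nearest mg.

7067 mg

f = (1/2)^(4/12) ≈ 0.793701; accumulation ratio R = 1/(1−f) ≈ 4.84733.
Loading dose to hit Cmax,ss on first dose: D_load = D_maint·R ≈ 1458 × 4.84733 ≈ 7067.41 mg.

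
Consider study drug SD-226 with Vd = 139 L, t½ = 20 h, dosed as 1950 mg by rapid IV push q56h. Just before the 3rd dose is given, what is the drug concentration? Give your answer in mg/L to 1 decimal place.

2.3 mg/L

f = (1/2)^(τ/t½) = (1/2)^(56/20) ≈ 0.1436.
C₀ = D/Vd = 1950/139 ≈ 14.029 mg/L.
Before the 3rd dose, 2 doses have been given. Superposition: Cmin = C₀·(f + f²).
≈ 14.029 × (0.1436 + 0.0206) ≈ 14.029 × 0.1642 ≈ 2.304 mg/L.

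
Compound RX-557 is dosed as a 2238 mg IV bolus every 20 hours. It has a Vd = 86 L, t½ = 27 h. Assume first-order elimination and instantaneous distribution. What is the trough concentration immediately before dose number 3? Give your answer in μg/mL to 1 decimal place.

24.9 μg/mL

f = (1/2)^(τ/t½) = (1/2)^(20/27) ≈ 0.5984.
C₀ = D/Vd = 2238/86 ≈ 26.023 μg/mL.
Before the 3rd dose, 2 doses have been given. Superposition: Cmin = C₀·(f + f²).
≈ 26.023 × (0.5984 + 0.3581) ≈ 26.023 × 0.9565 ≈ 24.891 μg/mL.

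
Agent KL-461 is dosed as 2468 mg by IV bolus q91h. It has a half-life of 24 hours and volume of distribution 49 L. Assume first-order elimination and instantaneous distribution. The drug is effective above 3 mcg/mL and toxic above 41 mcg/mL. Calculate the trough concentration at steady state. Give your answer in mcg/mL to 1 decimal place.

τ/t½ = 91/24 ≈ 3.7917, so fraction remaining f = (1/2)^(91/24) ≈ 0.0722.
At steady state, accumulation factor R = 1/(1 − e^(−kτ)) ≈ 1.0778.
Each bolus raises the concentration by D/Vd = 2468/49 ≈ 50.367 mcg/mL.
Cmax,ss = C₀/(1 − f) ≈ 50.367/0.9278 ≈ 54.286 mcg/mL.
Steady-state trough Cmin,ss = Cmax,ss·f ≈ 54.286 × 0.0722 ≈ 3.919 mcg/mL.
Trough 3.9 mcg/mL vs MEC 3 mcg/mL: adequate.

3.9 mcg/mL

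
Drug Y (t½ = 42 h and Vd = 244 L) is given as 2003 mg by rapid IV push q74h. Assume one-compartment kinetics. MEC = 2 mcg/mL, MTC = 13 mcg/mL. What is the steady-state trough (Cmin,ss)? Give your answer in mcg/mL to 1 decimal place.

Over one 74-h interval, 74/42 ≈ 1.7619 half-lives elapse, leaving f ≈ 0.2949 of each dose.
Single-dose peak C₀ = D/Vd = 2003/244 ≈ 8.209 mcg/mL.
Steady-state trough Cmin,ss = C₀·f/(1−f) ≈ 8.209 × 0.2949/0.7051 ≈ 3.433 mcg/mL.
Trough 3.4 mcg/mL vs MEC 2 mcg/mL: adequate.

3.4 mcg/mL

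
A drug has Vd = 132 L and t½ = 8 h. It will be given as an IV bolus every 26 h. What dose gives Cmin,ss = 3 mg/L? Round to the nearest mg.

3371 mg

τ/t½ = 26/8 ≈ 3.25, so f = (1/2)^(26/8) ≈ 0.105112.
Cmin,ss = (D/Vd)·f/(1−f), so D = Cmin,ss·Vd·(1−f)/f.
D = 3 × 132 × (1−f)/f ≈ 3 × 132 × 8.51366 ≈ 3371.41 mg.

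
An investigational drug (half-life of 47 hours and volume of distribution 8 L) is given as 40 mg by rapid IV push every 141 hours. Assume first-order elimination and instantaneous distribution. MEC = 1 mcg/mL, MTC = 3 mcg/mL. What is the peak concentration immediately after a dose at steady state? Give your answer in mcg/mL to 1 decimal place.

5.7 mcg/mL

The dosing interval is 3 half-lives, so f = 2^(−3) = 0.125.
Accumulation ratio R = 1/(1 − f) = 1/0.875 = 8/7.
Single-dose peak C₀ = D/Vd = 40/8 = 5 mcg/mL.
Steady-state peak Cmax,ss = C₀·R = 5 × 8/7 ≈ 5.714 mcg/mL.
Peak 5.7 mcg/mL vs MTC 3 mcg/mL: exceeds toxic threshold.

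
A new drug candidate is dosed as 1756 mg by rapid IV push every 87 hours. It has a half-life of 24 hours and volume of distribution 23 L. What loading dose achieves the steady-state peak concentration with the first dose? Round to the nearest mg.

1911 mg

f = (1/2)^(87/24) ≈ 0.081052; accumulation ratio R = 1/(1−f) ≈ 1.08820.
Loading dose to hit Cmax,ss on first dose: D_load = D_maint·R ≈ 1756 × 1.08820 ≈ 1910.88 mg.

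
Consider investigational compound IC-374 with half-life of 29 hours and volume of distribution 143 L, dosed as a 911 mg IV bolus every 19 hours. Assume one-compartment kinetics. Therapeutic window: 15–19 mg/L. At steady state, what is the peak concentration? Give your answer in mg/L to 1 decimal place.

17.5 mg/L

Over one 19-h interval, 19/29 ≈ 0.65517 half-lives elapse, leaving f ≈ 0.6350 of each dose.
At steady state, accumulation factor R = 1/(1 − e^(−kτ)) ≈ 2.7397.
Each bolus raises the concentration by D/Vd = 911/143 ≈ 6.371 mg/L.
Steady-state peak Cmax,ss = C₀·R ≈ 6.371 × 2.7397 ≈ 17.455 mg/L.
Peak 17.5 mg/L vs MTC 19 mg/L: below toxic threshold.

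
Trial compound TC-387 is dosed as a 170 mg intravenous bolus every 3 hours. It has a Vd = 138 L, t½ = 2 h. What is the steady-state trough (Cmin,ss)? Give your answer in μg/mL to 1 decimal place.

0.7 μg/mL

Over one 3-h interval, 3/2 ≈ 1.5 half-lives elapse, leaving f ≈ 0.3536 of each dose.
At steady state, accumulation factor R = 1/(1 − e^(−kτ)) ≈ 1.5470.
Each bolus raises the concentration by D/Vd = 170/138 ≈ 1.232 μg/mL.
Cmax,ss = C₀/(1 − f) ≈ 1.232/0.6464 ≈ 1.906 μg/mL.
Steady-state trough Cmin,ss = Cmax,ss·f ≈ 1.906 × 0.3536 ≈ 0.674 μg/mL.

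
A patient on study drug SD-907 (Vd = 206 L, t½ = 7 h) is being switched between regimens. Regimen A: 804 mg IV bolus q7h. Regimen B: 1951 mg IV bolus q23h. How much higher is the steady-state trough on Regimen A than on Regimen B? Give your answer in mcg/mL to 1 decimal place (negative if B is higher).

Regimen A: f = (1/2)^(7/7) ≈ 0.5000; Cmin,ss = (804/206)·f/(1−f) ≈ 3.903 mcg/mL.
Regimen B: f = (1/2)^(23/7) ≈ 0.1025; Cmin,ss = (1951/206)·f/(1−f) ≈ 1.082 mcg/mL.
Difference ≈ 3.903 − 1.082 ≈ 2.821 mcg/mL.

2.8 mcg/mL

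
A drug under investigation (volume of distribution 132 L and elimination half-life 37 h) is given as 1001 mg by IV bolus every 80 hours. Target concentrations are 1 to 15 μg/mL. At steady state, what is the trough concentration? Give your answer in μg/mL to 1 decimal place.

k = ln2/t½ = ln2/37 ≈ 0.018734 h⁻¹; fraction remaining f = e^(−kτ) = e^(−0.018734×80) ≈ 0.2234.
Accumulation ratio R = 1/(1 − f) ≈ 1/0.7766 ≈ 1.2877.
Each bolus raises the concentration by D/Vd = 1001/132 ≈ 7.583 μg/mL.
Cmax,ss = C₀/(1 − f) ≈ 7.583/0.7766 ≈ 9.764 μg/mL.
One interval later, Cmin,ss = Cmax,ss·e^(−kτ) ≈ 9.764 × 0.2234 ≈ 2.181 μg/mL.
Trough 2.2 μg/mL vs MEC 1 μg/mL: adequate.

2.2 μg/mL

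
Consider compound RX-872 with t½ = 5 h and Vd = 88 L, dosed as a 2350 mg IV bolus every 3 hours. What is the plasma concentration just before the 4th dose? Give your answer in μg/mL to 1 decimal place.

36.9 μg/mL

f = (1/2)^(τ/t½) = (1/2)^(3/5) ≈ 0.6598.
C₀ = D/Vd = 2350/88 ≈ 26.705 μg/mL.
Before the 4th dose, 3 doses have been given. Superposition: Cmin = C₀·(f + f² + … + f^3).
≈ 26.705 × (0.6598 + 0.4353 + 0.2872) ≈ 26.705 × 1.3823 ≈ 36.914 μg/mL.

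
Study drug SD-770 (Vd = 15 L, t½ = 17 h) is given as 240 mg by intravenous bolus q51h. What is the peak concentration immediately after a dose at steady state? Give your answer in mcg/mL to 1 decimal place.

τ = 51 h = 3 half-lives, so f = (1/2)^3 = 0.125.
At steady state, R = 1/(1 − 0.125) = 8/7.
Single-dose peak C₀ = D/Vd = 240/15 = 16 mcg/mL.
Steady-state peak Cmax,ss = C₀·R = 16 × 8/7 ≈ 18.286 mcg/mL.

18.3 mcg/mL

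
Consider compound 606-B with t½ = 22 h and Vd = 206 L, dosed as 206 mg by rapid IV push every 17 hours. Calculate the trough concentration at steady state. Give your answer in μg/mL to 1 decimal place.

τ/t½ = 17/22 ≈ 0.77273, so fraction remaining f = (1/2)^(17/22) ≈ 0.5853.
Single-dose peak C₀ = D/Vd = 206/206 ≈ 1.000 μg/mL.
Steady-state trough Cmin,ss = C₀·f/(1−f) ≈ 1.000 × 0.5853/0.4147 ≈ 1.411 μg/mL.

1.4 μg/mL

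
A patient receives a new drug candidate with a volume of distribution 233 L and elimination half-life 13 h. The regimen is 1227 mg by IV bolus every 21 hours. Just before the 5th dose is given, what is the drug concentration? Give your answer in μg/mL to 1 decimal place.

f = (1/2)^(τ/t½) = (1/2)^(21/13) ≈ 0.3264.
C₀ = D/Vd = 1227/233 ≈ 5.266 μg/mL.
Before the 5th dose, 4 doses have been given. Superposition: Cmin = C₀·(f + f² + … + f^4).
≈ 5.266 × (0.3264 + 0.1065 + 0.0348 + 0.0114) ≈ 5.266 × 0.4791 ≈ 2.523 μg/mL.

2.5 μg/mL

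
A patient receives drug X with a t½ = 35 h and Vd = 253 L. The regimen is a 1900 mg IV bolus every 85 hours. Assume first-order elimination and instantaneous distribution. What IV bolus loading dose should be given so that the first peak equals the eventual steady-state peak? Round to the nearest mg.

2333 mg

f = (1/2)^(85/35) ≈ 0.185749; accumulation ratio R = 1/(1−f) ≈ 1.22812.
Loading dose to hit Cmax,ss on first dose: D_load = D_maint·R ≈ 1900 × 1.22812 ≈ 2333.43 mg.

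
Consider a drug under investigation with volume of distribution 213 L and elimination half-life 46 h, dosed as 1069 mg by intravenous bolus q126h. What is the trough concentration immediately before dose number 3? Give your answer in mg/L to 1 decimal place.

0.9 mg/L

f = (1/2)^(τ/t½) = (1/2)^(126/46) ≈ 0.1498.
C₀ = D/Vd = 1069/213 ≈ 5.019 mg/L.
Before the 3rd dose, 2 doses have been given. Superposition: Cmin = C₀·(f + f²).
≈ 5.019 × (0.1498 + 0.0224) ≈ 5.019 × 0.1722 ≈ 0.864 mg/L.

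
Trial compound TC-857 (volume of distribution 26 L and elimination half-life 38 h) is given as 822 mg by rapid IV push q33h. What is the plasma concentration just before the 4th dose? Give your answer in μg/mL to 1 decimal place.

32.0 μg/mL

f = (1/2)^(τ/t½) = (1/2)^(33/38) ≈ 0.5477.
C₀ = D/Vd = 822/26 ≈ 31.615 μg/mL.
Before the 4th dose, 3 doses have been given. Superposition: Cmin = C₀·(f + f² + … + f^3).
≈ 31.615 × (0.5477 + 0.3000 + 0.1643) ≈ 31.615 × 1.0120 ≈ 31.994 μg/mL.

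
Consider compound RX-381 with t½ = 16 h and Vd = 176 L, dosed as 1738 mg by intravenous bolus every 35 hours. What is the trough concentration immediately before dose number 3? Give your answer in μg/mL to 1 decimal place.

f = (1/2)^(τ/t½) = (1/2)^(35/16) ≈ 0.2195.
C₀ = D/Vd = 1738/176 ≈ 9.875 μg/mL.
Before the 3rd dose, 2 doses have been given. Superposition: Cmin = C₀·(f + f²).
≈ 9.875 × (0.2195 + 0.0482) ≈ 9.875 × 0.2677 ≈ 2.644 μg/mL.

2.6 μg/mL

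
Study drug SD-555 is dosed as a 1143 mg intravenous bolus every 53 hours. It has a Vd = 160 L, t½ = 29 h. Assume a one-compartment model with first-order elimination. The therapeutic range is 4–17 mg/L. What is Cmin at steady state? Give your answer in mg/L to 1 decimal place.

2.8 mg/L

k = ln2/t½ = ln2/29 ≈ 0.023902 h⁻¹; fraction remaining f = e^(−kτ) = e^(−0.023902×53) ≈ 0.2817.
At steady state, accumulation factor R = 1/(1 − e^(−kτ)) ≈ 1.3922.
Each bolus raises the concentration by D/Vd = 1143/160 ≈ 7.144 mg/L.
Steady-state peak Cmax,ss = C₀·R ≈ 7.144 × 1.3922 ≈ 9.946 mg/L.
One interval later, Cmin,ss = Cmax,ss·e^(−kτ) ≈ 9.946 × 0.2817 ≈ 2.802 mg/L.
Trough 2.8 mg/L vs MEC 4 mg/L: subtherapeutic.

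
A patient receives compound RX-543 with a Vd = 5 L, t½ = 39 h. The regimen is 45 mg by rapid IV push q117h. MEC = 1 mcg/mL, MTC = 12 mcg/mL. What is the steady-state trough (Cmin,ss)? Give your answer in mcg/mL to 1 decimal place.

The dosing interval is 3 half-lives, so f = 2^(−3) = 0.125.
Accumulation ratio R = 1/(1 − f) = 1/0.875 = 8/7.
Single-dose peak C₀ = D/Vd = 45/5 = 9 mcg/mL.
Steady-state peak Cmax,ss = C₀·R = 9 × 8/7 ≈ 10.286 mcg/mL.
Steady-state trough Cmin,ss = Cmax,ss·f ≈ 10.286 × 0.125 ≈ 1.286 mcg/mL.
Trough 1.3 mcg/mL vs MEC 1 mcg/mL: adequate.

1.3 mcg/mL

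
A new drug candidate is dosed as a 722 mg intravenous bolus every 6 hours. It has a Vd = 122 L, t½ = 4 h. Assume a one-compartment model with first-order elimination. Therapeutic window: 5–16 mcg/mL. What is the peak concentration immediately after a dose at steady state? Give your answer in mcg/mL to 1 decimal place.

k = ln2/t½ = ln2/4 ≈ 0.173287 h⁻¹; fraction remaining f = e^(−kτ) = e^(−0.173287×6) ≈ 0.3536.
Accumulation ratio R = 1/(1 − f) ≈ 1/0.6464 ≈ 1.5470.
Single-dose peak C₀ = D/Vd = 722/122 ≈ 5.918 mcg/mL.
Steady-state peak Cmax,ss = C₀·R ≈ 5.918 × 1.5470 ≈ 9.155 mcg/mL.
Peak 9.2 mcg/mL vs MTC 16 mcg/mL: below toxic threshold.

9.2 mcg/mL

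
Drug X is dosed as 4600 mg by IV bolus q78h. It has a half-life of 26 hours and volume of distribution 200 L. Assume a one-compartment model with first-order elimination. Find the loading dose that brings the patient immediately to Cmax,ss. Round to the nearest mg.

5257 mg

f = (1/2)^(78/26) ≈ 0.125000; accumulation ratio R = 1/(1−f) ≈ 1.14286.
Loading dose to hit Cmax,ss on first dose: D_load = D_maint·R ≈ 4600 × 1.14286 ≈ 5257.16 mg.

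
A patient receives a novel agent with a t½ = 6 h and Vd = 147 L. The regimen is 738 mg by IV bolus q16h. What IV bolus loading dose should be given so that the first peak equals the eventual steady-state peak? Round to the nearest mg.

f = (1/2)^(16/6) ≈ 0.157490; accumulation ratio R = 1/(1−f) ≈ 1.18693.
Loading dose to hit Cmax,ss on first dose: D_load = D_maint·R ≈ 738 × 1.18693 ≈ 875.95 mg.

876 mg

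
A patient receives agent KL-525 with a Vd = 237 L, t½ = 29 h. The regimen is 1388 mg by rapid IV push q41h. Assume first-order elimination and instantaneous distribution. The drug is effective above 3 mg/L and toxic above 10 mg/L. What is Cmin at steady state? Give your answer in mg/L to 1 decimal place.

Over one 41-h interval, 41/29 ≈ 1.4138 half-lives elapse, leaving f ≈ 0.3753 of each dose.
Each bolus raises the concentration by D/Vd = 1388/237 ≈ 5.857 mg/L.
Steady-state trough Cmin,ss = C₀·f/(1−f) ≈ 5.857 × 0.3753/0.6247 ≈ 3.519 mg/L.
Trough 3.5 mg/L vs MEC 3 mg/L: adequate.

3.5 mg/L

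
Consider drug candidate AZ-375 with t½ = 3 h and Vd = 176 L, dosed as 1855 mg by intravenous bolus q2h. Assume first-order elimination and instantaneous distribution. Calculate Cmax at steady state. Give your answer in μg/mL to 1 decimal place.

28.5 μg/mL

τ/t½ = 2/3 ≈ 0.66667, so fraction remaining f = (1/2)^(2/3) ≈ 0.6300.
Accumulation ratio R = 1/(1 − f) ≈ 1/0.3700 ≈ 2.7027.
Each bolus raises the concentration by D/Vd = 1855/176 ≈ 10.540 μg/mL.
Cmax,ss = C₀/(1 − f) ≈ 10.540/0.3700 ≈ 28.486 μg/mL.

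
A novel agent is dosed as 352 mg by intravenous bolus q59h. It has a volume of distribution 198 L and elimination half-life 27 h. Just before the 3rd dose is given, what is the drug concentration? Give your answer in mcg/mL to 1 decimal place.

f = (1/2)^(τ/t½) = (1/2)^(59/27) ≈ 0.2199.
C₀ = D/Vd = 352/198 ≈ 1.778 mcg/mL.
Before the 3rd dose, 2 doses have been given. Superposition: Cmin = C₀·(f + f²).
≈ 1.778 × (0.2199 + 0.0484) ≈ 1.778 × 0.2683 ≈ 0.477 mcg/mL.

0.5 mcg/mL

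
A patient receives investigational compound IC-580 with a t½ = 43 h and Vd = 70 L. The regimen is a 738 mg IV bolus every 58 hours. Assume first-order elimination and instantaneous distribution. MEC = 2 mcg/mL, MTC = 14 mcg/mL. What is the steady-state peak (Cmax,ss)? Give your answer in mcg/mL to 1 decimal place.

17.4 mcg/mL

τ/t½ = 58/43 ≈ 1.3488, so fraction remaining f = (1/2)^(58/43) ≈ 0.3926.
At steady state, accumulation factor R = 1/(1 − e^(−kτ)) ≈ 1.6464.
Single-dose peak C₀ = D/Vd = 738/70 ≈ 10.543 mcg/mL.
Cmax,ss = C₀/(1 − f) ≈ 10.543/0.6074 ≈ 17.358 mcg/mL.
Peak 17.4 mcg/mL vs MTC 14 mcg/mL: exceeds toxic threshold.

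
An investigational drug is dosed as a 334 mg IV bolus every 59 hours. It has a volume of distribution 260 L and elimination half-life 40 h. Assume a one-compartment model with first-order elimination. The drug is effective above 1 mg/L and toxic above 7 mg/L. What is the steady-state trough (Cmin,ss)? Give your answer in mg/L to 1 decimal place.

0.7 mg/L

Over one 59-h interval, 59/40 ≈ 1.475 half-lives elapse, leaving f ≈ 0.3597 of each dose.
Single-dose peak C₀ = D/Vd = 334/260 ≈ 1.285 mg/L.
Steady-state trough Cmin,ss = C₀·f/(1−f) ≈ 1.285 × 0.3597/0.6403 ≈ 0.722 mg/L.
Trough 0.7 mg/L vs MEC 1 mg/L: subtherapeutic.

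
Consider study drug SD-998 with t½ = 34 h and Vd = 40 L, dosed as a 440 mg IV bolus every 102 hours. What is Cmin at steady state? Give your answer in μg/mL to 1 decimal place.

The dosing interval is 3 half-lives, so f = 2^(−3) = 0.125.
At steady state, R = 1/(1 − 0.125) = 8/7.
Single-dose peak C₀ = D/Vd = 440/40 = 11 μg/mL.
Steady-state peak Cmax,ss = C₀·R = 11 × 8/7 ≈ 12.571 μg/mL.
Steady-state trough Cmin,ss = Cmax,ss·f ≈ 12.571 × 0.125 ≈ 1.571 μg/mL.

1.6 μg/mL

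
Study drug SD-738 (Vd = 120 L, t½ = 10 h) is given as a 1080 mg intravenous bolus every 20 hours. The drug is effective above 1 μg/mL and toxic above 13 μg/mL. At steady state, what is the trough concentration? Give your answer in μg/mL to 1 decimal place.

3.0 μg/mL

τ = 20 h = 2 half-lives, so f = (1/2)^2 = 0.25.
Accumulation ratio R = 1/(1 − f) = 1/0.75 = 4/3.
Single-dose peak C₀ = D/Vd = 1080/120 = 9 μg/mL.
Steady-state peak Cmax,ss = C₀·R = 9 × 4/3 ≈ 12.000 μg/mL.
Steady-state trough Cmin,ss = Cmax,ss·f ≈ 12.000 × 0.25 ≈ 3.000 μg/mL.
Trough 3.0 μg/mL vs MEC 1 μg/mL: adequate.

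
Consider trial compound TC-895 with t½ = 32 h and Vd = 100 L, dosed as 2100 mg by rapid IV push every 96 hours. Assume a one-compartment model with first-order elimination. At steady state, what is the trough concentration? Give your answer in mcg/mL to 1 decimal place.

3.0 mcg/mL

The dosing interval is 3 half-lives, so f = 2^(−3) = 0.125.
Accumulation ratio R = 1/(1 − f) = 1/0.875 = 8/7.
Single-dose peak C₀ = D/Vd = 2100/100 = 21 mcg/mL.
Steady-state peak Cmax,ss = C₀·R = 21 × 8/7 ≈ 24.000 mcg/mL.
Steady-state trough Cmin,ss = Cmax,ss·f ≈ 24.000 × 0.125 ≈ 3.000 mcg/mL.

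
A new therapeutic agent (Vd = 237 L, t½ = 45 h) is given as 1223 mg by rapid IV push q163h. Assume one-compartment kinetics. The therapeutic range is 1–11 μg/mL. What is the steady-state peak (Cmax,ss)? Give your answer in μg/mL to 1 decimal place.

Over one 163-h interval, 163/45 ≈ 3.6222 half-lives elapse, leaving f ≈ 0.0812 of each dose.
At steady state, accumulation factor R = 1/(1 − e^(−kτ)) ≈ 1.0884.
Single-dose peak C₀ = D/Vd = 1223/237 ≈ 5.160 μg/mL.
Steady-state peak Cmax,ss = C₀·R ≈ 5.160 × 1.0884 ≈ 5.616 μg/mL.
Peak 5.6 μg/mL vs MTC 11 μg/mL: below toxic threshold.

5.6 μg/mL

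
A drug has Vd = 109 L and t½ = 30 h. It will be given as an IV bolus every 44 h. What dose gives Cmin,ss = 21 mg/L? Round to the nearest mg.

τ/t½ = 44/30 ≈ 1.4667, so f = (1/2)^(44/30) ≈ 0.361817.
Cmin,ss = (D/Vd)·f/(1−f), so D = Cmin,ss·Vd·(1−f)/f.
D = 21 × 109 × (1−f)/f ≈ 21 × 109 × 1.76383 ≈ 4037.41 mg.

4037 mg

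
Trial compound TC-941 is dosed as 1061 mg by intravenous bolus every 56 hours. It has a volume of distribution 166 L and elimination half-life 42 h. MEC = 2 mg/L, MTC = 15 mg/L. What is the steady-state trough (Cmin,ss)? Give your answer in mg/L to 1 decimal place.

τ/t½ = 56/42 ≈ 1.3333, so fraction remaining f = (1/2)^(56/42) ≈ 0.3969.
At steady state, accumulation factor R = 1/(1 − e^(−kτ)) ≈ 1.6581.
Each bolus raises the concentration by D/Vd = 1061/166 ≈ 6.392 mg/L.
Cmax,ss = C₀/(1 − f) ≈ 6.392/0.6031 ≈ 10.599 mg/L.
Steady-state trough Cmin,ss = Cmax,ss·f ≈ 10.599 × 0.3969 ≈ 4.207 mg/L.
Trough 4.2 mg/L vs MEC 2 mg/L: adequate.

4.2 mg/L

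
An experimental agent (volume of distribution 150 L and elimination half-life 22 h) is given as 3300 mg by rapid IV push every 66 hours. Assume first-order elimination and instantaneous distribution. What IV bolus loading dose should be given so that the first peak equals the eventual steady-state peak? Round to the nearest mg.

3771 mg

f = (1/2)^(66/22) ≈ 0.125000; accumulation ratio R = 1/(1−f) ≈ 1.14286.
Loading dose to hit Cmax,ss on first dose: D_load = D_maint·R ≈ 3300 × 1.14286 ≈ 3771.44 mg.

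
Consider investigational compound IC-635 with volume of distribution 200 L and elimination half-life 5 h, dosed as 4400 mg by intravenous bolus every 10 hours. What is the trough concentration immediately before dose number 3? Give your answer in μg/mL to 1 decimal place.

6.9 μg/mL

f = (1/2)^(τ/t½) = (1/2)^(10/5) ≈ 0.2500.
C₀ = D/Vd = 4400/200 ≈ 22.000 μg/mL.
Before the 3rd dose, 2 doses have been given. Superposition: Cmin = C₀·(f + f²).
≈ 22.000 × (0.2500 + 0.0625) ≈ 22.000 × 0.3125 ≈ 6.875 μg/mL.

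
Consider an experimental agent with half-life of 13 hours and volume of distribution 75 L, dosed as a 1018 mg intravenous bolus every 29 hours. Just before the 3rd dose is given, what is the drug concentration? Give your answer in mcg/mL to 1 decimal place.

3.5 mcg/mL

f = (1/2)^(τ/t½) = (1/2)^(29/13) ≈ 0.2130.
C₀ = D/Vd = 1018/75 ≈ 13.573 mcg/mL.
Before the 3rd dose, 2 doses have been given. Superposition: Cmin = C₀·(f + f²).
≈ 13.573 × (0.2130 + 0.0454) ≈ 13.573 × 0.2584 ≈ 3.507 mcg/mL.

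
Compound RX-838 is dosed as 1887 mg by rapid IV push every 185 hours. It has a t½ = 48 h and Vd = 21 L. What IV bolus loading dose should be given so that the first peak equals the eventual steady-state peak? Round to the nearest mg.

2027 mg

f = (1/2)^(185/48) ≈ 0.069148; accumulation ratio R = 1/(1−f) ≈ 1.07428.
Loading dose to hit Cmax,ss on first dose: D_load = D_maint·R ≈ 1887 × 1.07428 ≈ 2027.17 mg.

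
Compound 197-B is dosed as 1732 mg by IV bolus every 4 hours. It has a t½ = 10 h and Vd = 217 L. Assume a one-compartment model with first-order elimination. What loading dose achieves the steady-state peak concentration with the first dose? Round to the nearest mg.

7153 mg

f = (1/2)^(4/10) ≈ 0.757858; accumulation ratio R = 1/(1−f) ≈ 4.12981.
Loading dose to hit Cmax,ss on first dose: D_load = D_maint·R ≈ 1732 × 4.12981 ≈ 7152.83 mg.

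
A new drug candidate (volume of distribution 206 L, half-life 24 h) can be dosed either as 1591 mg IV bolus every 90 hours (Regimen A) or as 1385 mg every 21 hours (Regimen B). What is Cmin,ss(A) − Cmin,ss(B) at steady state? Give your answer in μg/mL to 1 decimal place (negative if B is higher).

-7.4 μg/mL

Regimen A: f = (1/2)^(90/24) ≈ 0.0743; Cmin,ss = (1591/206)·f/(1−f) ≈ 0.620 μg/mL.
Regimen B: f = (1/2)^(21/24) ≈ 0.5453; Cmin,ss = (1385/206)·f/(1−f) ≈ 8.063 μg/mL.
Difference ≈ 0.620 − 8.063 ≈ -7.443 μg/mL.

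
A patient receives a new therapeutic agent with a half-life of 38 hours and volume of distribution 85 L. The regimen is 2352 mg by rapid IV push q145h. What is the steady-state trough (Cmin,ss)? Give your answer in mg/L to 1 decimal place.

k = ln2/t½ = ln2/38 ≈ 0.018241 h⁻¹; fraction remaining f = e^(−kτ) = e^(−0.018241×145) ≈ 0.0710.
At steady state, accumulation factor R = 1/(1 − e^(−kτ)) ≈ 1.0764.
Single-dose peak C₀ = D/Vd = 2352/85 ≈ 27.671 mg/L.
Steady-state peak Cmax,ss = C₀·R ≈ 27.671 × 1.0764 ≈ 29.785 mg/L.
Steady-state trough Cmin,ss = Cmax,ss·f ≈ 29.785 × 0.0710 ≈ 2.115 mg/L.

2.1 mg/L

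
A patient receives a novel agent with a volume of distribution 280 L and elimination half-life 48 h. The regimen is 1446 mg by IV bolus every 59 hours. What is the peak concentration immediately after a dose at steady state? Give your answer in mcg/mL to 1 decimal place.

k = ln2/t½ = ln2/48 ≈ 0.014441 h⁻¹; fraction remaining f = e^(−kτ) = e^(−0.014441×59) ≈ 0.4266.
Accumulation ratio R = 1/(1 − f) ≈ 1/0.5734 ≈ 1.7440.
Each bolus raises the concentration by D/Vd = 1446/280 ≈ 5.164 mcg/mL.
Steady-state peak Cmax,ss = C₀·R ≈ 5.164 × 1.7440 ≈ 9.006 mcg/mL.

9.0 mcg/mL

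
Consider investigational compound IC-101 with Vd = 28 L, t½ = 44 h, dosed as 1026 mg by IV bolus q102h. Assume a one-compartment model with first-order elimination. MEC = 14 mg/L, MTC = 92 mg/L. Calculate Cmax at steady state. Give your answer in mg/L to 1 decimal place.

k = ln2/t½ = ln2/44 ≈ 0.015753 h⁻¹; fraction remaining f = e^(−kτ) = e^(−0.015753×102) ≈ 0.2005.
Accumulation ratio R = 1/(1 − f) ≈ 1/0.7995 ≈ 1.2508.
Single-dose peak C₀ = D/Vd = 1026/28 ≈ 36.643 mg/L.
Steady-state peak Cmax,ss = C₀·R ≈ 36.643 × 1.2508 ≈ 45.833 mg/L.
Peak 45.8 mg/L vs MTC 92 mg/L: below toxic threshold.

45.8 mg/L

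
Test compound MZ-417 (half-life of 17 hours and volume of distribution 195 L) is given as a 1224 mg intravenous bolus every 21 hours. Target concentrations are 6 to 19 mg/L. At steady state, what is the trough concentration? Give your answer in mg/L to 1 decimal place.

τ/t½ = 21/17 ≈ 1.2353, so fraction remaining f = (1/2)^(21/17) ≈ 0.4248.
Each bolus raises the concentration by D/Vd = 1224/195 ≈ 6.277 mg/L.
Steady-state trough Cmin,ss = C₀·f/(1−f) ≈ 6.277 × 0.4248/0.5752 ≈ 4.636 mg/L.
Trough 4.6 mg/L vs MEC 6 mg/L: subtherapeutic.

4.6 mg/L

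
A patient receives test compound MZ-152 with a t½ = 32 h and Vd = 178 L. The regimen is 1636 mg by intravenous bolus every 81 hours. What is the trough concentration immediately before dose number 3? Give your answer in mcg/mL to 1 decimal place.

1.9 mcg/mL

f = (1/2)^(τ/t½) = (1/2)^(81/32) ≈ 0.1730.
C₀ = D/Vd = 1636/178 ≈ 9.191 mcg/mL.
Before the 3rd dose, 2 doses have been given. Superposition: Cmin = C₀·(f + f²).
≈ 9.191 × (0.1730 + 0.0299) ≈ 9.191 × 0.2029 ≈ 1.865 mcg/mL.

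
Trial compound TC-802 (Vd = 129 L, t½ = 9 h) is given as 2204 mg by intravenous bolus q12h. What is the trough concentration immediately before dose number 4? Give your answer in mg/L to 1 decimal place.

10.5 mg/L

f = (1/2)^(τ/t½) = (1/2)^(12/9) ≈ 0.3969.
C₀ = D/Vd = 2204/129 ≈ 17.085 mg/L.
Before the 4th dose, 3 doses have been given. Superposition: Cmin = C₀·(f + f² + … + f^3).
≈ 17.085 × (0.3969 + 0.1575 + 0.0625) ≈ 17.085 × 0.6169 ≈ 10.540 mg/L.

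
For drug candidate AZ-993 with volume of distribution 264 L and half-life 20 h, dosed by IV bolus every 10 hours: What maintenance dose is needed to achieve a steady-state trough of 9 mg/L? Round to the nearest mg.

984 mg

τ/t½ = 10/20 ≈ 0.5, so f = (1/2)^(10/20) ≈ 0.707107.
Cmin,ss = (D/Vd)·f/(1−f), so D = Cmin,ss·Vd·(1−f)/f.
D = 9 × 264 × (1−f)/f ≈ 9 × 264 × 0.41421 ≈ 984.16 mg.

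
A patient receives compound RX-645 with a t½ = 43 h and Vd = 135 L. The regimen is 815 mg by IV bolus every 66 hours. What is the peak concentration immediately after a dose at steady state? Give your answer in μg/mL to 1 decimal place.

Over one 66-h interval, 66/43 ≈ 1.5349 half-lives elapse, leaving f ≈ 0.3451 of each dose.
At steady state, accumulation factor R = 1/(1 − e^(−kτ)) ≈ 1.5270.
Each bolus raises the concentration by D/Vd = 815/135 ≈ 6.037 μg/mL.
Cmax,ss = C₀/(1 − f) ≈ 6.037/0.6549 ≈ 9.218 μg/mL.

9.2 μg/mL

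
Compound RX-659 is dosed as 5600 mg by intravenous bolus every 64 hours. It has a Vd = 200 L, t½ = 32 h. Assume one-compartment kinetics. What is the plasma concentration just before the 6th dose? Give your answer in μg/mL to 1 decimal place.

9.3 μg/mL

f = (1/2)^(τ/t½) = (1/2)^(64/32) ≈ 0.2500.
C₀ = D/Vd = 5600/200 ≈ 28.000 μg/mL.
Before the 6th dose, 5 doses have been given. Superposition: Cmin = C₀·(f + f² + … + f^5).
≈ 28.000 × (0.2500 + 0.0625 + 0.0156 + 0.0039 + 0.0010) ≈ 28.000 × 0.3330 ≈ 9.324 μg/mL.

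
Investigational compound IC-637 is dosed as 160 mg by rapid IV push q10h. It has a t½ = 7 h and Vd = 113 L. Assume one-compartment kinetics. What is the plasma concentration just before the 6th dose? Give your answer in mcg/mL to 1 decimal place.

0.8 mcg/mL

f = (1/2)^(τ/t½) = (1/2)^(10/7) ≈ 0.3715.
C₀ = D/Vd = 160/113 ≈ 1.416 mcg/mL.
Before the 6th dose, 5 doses have been given. Superposition: Cmin = C₀·(f + f² + … + f^5).
≈ 1.416 × (0.3715 + 0.1380 + 0.0513 + 0.0190 + 0.0071) ≈ 1.416 × 0.5869 ≈ 0.831 mcg/mL.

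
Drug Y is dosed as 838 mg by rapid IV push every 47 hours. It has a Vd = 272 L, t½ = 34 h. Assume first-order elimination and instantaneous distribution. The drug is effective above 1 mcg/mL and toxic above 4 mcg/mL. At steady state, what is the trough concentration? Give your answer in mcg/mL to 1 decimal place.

k = ln2/t½ = ln2/34 ≈ 0.020387 h⁻¹; fraction remaining f = e^(−kτ) = e^(−0.020387×47) ≈ 0.3836.
Single-dose peak C₀ = D/Vd = 838/272 ≈ 3.081 mcg/mL.
Steady-state trough Cmin,ss = C₀·f/(1−f) ≈ 3.081 × 0.3836/0.6164 ≈ 1.917 mcg/mL.
Trough 1.9 mcg/mL vs MEC 1 mcg/mL: adequate.

1.9 mcg/mL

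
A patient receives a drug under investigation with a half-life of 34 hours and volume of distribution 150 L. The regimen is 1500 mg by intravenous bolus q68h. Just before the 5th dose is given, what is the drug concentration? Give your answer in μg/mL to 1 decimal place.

f = (1/2)^(τ/t½) = (1/2)^(68/34) ≈ 0.2500.
C₀ = D/Vd = 1500/150 ≈ 10.000 μg/mL.
Before the 5th dose, 4 doses have been given. Superposition: Cmin = C₀·(f + f² + … + f^4).
≈ 10.000 × (0.2500 + 0.0625 + 0.0156 + 0.0039) ≈ 10.000 × 0.3320 ≈ 3.320 μg/mL.

3.3 μg/mL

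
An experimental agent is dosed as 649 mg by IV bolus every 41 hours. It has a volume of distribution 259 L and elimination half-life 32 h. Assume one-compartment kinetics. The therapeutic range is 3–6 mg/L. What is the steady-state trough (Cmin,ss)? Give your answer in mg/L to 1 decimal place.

Over one 41-h interval, 41/32 ≈ 1.2812 half-lives elapse, leaving f ≈ 0.4114 of each dose.
Accumulation ratio R = 1/(1 − f) ≈ 1/0.5886 ≈ 1.6989.
Each bolus raises the concentration by D/Vd = 649/259 ≈ 2.506 mg/L.
Steady-state peak Cmax,ss = C₀·R ≈ 2.506 × 1.6989 ≈ 4.257 mg/L.
One interval later, Cmin,ss = Cmax,ss·e^(−kτ) ≈ 4.257 × 0.4114 ≈ 1.751 mg/L.
Trough 1.8 mg/L vs MEC 3 mg/L: subtherapeutic.

1.8 mg/L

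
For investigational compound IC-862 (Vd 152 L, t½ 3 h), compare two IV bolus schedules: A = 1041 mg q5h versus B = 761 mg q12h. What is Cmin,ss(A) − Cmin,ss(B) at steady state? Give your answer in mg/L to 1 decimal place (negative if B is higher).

Regimen A: f = (1/2)^(5/3) ≈ 0.3150; Cmin,ss = (1041/152)·f/(1−f) ≈ 3.149 mg/L.
Regimen B: f = (1/2)^(12/3) ≈ 0.0625; Cmin,ss = (761/152)·f/(1−f) ≈ 0.334 mg/L.
Difference ≈ 3.149 − 0.334 ≈ 2.815 mg/L.

2.8 mg/L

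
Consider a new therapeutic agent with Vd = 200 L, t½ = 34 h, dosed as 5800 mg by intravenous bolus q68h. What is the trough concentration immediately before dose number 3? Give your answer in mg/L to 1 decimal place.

9.1 mg/L

f = (1/2)^(τ/t½) = (1/2)^(68/34) ≈ 0.2500.
C₀ = D/Vd = 5800/200 ≈ 29.000 mg/L.
Before the 3rd dose, 2 doses have been given. Superposition: Cmin = C₀·(f + f²).
≈ 29.000 × (0.2500 + 0.0625) ≈ 29.000 × 0.3125 ≈ 9.062 mg/L.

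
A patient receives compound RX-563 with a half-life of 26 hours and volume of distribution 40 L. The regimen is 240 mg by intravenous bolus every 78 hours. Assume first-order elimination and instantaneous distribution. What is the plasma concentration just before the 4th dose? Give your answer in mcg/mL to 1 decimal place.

0.9 mcg/mL

f = (1/2)^(τ/t½) = (1/2)^(78/26) ≈ 0.1250.
C₀ = D/Vd = 240/40 ≈ 6.000 mcg/mL.
Before the 4th dose, 3 doses have been given. Superposition: Cmin = C₀·(f + f² + … + f^3).
≈ 6.000 × (0.1250 + 0.0156 + 0.0020) ≈ 6.000 × 0.1426 ≈ 0.856 mcg/mL.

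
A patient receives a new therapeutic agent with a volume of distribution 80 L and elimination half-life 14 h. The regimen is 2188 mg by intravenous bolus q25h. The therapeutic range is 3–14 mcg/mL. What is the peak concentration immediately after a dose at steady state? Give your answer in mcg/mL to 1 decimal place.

k = ln2/t½ = ln2/14 ≈ 0.049511 h⁻¹; fraction remaining f = e^(−kτ) = e^(−0.049511×25) ≈ 0.2900.
Accumulation ratio R = 1/(1 − f) ≈ 1/0.7100 ≈ 1.4085.
Single-dose peak C₀ = D/Vd = 2188/80 ≈ 27.350 mcg/mL.
Cmax,ss = C₀/(1 − f) ≈ 27.350/0.7100 ≈ 38.521 mcg/mL.
Peak 38.5 mcg/mL vs MTC 14 mcg/mL: exceeds toxic threshold.

38.5 mcg/mL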